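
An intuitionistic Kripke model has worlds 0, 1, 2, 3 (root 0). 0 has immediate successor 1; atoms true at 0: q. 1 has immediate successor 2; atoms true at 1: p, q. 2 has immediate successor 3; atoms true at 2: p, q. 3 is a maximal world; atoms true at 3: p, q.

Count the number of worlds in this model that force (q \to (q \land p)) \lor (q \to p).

3

0: does not force it — 0 \nVdash (q \to (q \land p)) \lor (q \to p): neither disjunct is forced at 0.
1: forces it.
2: forces it.
3: forces it.
Worlds forcing the formula: {1, 2, 3}.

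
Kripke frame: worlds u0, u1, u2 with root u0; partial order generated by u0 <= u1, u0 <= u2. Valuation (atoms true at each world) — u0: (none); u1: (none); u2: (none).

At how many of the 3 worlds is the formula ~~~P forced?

3

u0: forces it.
u1: forces it.
u2: forces it.
Worlds forcing the formula: {u0, u1, u2}.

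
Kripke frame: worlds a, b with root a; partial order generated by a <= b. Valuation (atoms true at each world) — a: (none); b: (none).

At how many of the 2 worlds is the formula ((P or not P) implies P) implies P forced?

a: forces it.
b: forces it.
Worlds forcing the formula: {a, b}.

2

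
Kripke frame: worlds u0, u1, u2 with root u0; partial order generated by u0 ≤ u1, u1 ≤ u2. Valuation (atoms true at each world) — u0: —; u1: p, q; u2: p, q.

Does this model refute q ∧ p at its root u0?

u0 ⊮ q ∧ p since u0 fails q.
So the root u0 does not force q ∧ p; the model is a countermodel.

Yes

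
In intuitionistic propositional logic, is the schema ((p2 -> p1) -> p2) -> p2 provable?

This is Peirce's law, which is not intuitionistically valid.
A Kripke countermodel: worlds w0, w1; order generated by w0 <= w1; atoms true at each world — w0:{}; w1:{p2}.
w0 ||-/- ((p2 -> p1) -> p2) -> p2: already at w0 itself, w0 ||- (p2 -> p1) -> p2 but w0 ||-/- p2.
w0 lacks atom p2, so w0 ||-/- p2.
So the root w0 does not force the formula.

No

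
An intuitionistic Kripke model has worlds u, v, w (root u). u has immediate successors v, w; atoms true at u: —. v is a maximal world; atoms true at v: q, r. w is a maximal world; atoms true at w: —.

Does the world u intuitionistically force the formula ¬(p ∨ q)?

u ⊮ ¬(p ∨ q) since v is accessible from u and v ⊩ p ∨ q.
v ⊩ p ∨ q via the disjunct q.

No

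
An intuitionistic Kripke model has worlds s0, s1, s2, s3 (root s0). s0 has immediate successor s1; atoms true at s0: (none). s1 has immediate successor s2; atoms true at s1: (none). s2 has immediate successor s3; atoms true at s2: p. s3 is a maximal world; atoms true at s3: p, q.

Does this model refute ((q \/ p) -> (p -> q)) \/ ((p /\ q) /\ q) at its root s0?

s0 ||-/- ((q \/ p) -> (p -> q)) \/ ((p /\ q) /\ q): neither disjunct is forced at s0.
s0 ||-/- (q \/ p) -> (p -> q): at the accessible world s2, s2 ||- q \/ p but s2 ||-/- p -> q.
s2 ||-/- p -> q: already at s2 itself, s2 ||- p but s2 ||-/- q.
s2 lacks atom q, so s2 ||-/- q.
So the root s0 does not force ((q \/ p) -> (p -> q)) \/ ((p /\ q) /\ q); the model is a countermodel.

Yes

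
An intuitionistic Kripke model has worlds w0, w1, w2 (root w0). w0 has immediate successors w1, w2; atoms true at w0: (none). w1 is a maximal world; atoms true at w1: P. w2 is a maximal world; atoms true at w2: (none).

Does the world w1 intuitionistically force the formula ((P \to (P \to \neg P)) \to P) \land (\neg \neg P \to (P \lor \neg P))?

Yes

w1 \Vdash ((P \to (P \to \neg P)) \to P) \land (\neg \neg P \to (P \lor \neg P)) since w1 forces both conjuncts.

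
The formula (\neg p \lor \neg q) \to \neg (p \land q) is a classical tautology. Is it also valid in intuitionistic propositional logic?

This is a constructively valid De Morgan direction (disjunction of negations to negated conjunction), which is intuitionistically derivable.
If \neg p holds at a world then no accessible world forces p, hence none forces p \land q; likewise for \neg q.

Yes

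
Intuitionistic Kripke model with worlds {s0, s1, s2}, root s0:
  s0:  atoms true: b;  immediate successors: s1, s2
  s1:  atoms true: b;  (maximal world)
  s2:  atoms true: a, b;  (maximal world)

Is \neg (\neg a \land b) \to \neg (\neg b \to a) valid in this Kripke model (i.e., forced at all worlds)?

No

Not every world: s0 \nVdash \neg (\neg a \land b) \to \neg (\neg b \to a).
s0 \nVdash \neg (\neg a \land b) \to \neg (\neg b \to a): at the accessible world s2, s2 \Vdash \neg (\neg a \land b) but s2 \nVdash \neg (\neg b \to a).
s2 \nVdash \neg (\neg b \to a) since s2 is accessible from s2 and s2 \Vdash \neg b \to a.
s2 \Vdash \neg b \to a vacuously: no world accessible from s2 forces the antecedent \neg b.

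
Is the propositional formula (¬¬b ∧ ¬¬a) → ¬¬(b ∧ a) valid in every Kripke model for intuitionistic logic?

This is the distribution of double negation over conjunction, which is intuitionistically derivable.
Assume ¬¬b, ¬¬a, and ¬(b ∧ a). From b we'd get ¬a (since b ∧ a is refuted), contradicting ¬¬a; so ¬b, contradicting ¬¬b.

Yes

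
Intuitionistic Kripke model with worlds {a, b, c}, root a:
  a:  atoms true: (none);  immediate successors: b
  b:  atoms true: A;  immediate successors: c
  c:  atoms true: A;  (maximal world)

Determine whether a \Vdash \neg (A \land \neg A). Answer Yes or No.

Yes

a \Vdash \neg (A \land \neg A): no world accessible from a forces A \land \neg A.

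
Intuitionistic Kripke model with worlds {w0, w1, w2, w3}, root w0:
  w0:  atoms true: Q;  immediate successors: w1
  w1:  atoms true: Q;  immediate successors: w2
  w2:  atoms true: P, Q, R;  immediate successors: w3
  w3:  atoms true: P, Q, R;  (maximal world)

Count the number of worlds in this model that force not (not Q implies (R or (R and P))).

0

w0: does not force it — w0 does not force not (not Q implies (R or (R and P))) since w0 is accessible from w0 and w0 forces not Q implies (R or (R and P)).
w1: does not force it — w1 does not force not (not Q implies (R or (R and P))) since w1 is accessible from w1 and w1 forces not Q implies (R or (R and P)).
w2: does not force it — w2 does not force not (not Q implies (R or (R and P))) since w2 is accessible from w2 and w2 forces not Q implies (R or (R and P)).
w3: does not force it.
Worlds forcing the formula: { }.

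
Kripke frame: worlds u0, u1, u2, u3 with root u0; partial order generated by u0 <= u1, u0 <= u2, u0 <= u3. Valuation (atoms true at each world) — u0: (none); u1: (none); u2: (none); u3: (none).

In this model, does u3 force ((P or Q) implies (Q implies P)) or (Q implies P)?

Yes

u3 forces ((P or Q) implies (Q implies P)) or (Q implies P) via the disjunct (P or Q) implies (Q implies P).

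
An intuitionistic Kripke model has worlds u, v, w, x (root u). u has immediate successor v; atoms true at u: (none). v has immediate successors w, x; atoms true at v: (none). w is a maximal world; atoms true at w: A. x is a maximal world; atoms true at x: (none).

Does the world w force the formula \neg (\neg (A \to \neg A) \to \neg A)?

Yes

w \Vdash \neg (\neg (A \to \neg A) \to \neg A): no world accessible from w forces \neg (A \to \neg A) \to \neg A.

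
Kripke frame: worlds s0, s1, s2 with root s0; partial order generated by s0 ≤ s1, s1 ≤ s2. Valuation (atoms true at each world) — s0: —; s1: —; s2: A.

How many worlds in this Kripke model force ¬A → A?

3

s0: forces it.
s1: forces it.
s2: forces it.
Worlds forcing the formula: {s0, s1, s2}.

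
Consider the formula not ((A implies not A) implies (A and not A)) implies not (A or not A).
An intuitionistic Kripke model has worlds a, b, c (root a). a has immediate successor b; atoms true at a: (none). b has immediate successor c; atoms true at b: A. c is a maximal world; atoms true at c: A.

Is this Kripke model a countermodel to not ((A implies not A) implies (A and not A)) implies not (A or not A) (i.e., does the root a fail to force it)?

a forces not ((A implies not A) implies (A and not A)) implies not (A or not A) vacuously: no world accessible from a forces the antecedent not ((A implies not A) implies (A and not A)).
So the root a forces not ((A implies not A) implies (A and not A)) implies not (A or not A); the model is not a countermodel.

No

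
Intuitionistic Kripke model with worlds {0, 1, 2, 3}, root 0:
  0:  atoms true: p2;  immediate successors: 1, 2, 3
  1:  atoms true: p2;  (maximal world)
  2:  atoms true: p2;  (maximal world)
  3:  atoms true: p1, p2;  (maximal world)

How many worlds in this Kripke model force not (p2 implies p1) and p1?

0: does not force it — 0 does not force not (p2 implies p1) and p1 since 0 fails not (p2 implies p1).
1: does not force it.
2: does not force it.
3: does not force it.
Worlds forcing the formula: { }.

0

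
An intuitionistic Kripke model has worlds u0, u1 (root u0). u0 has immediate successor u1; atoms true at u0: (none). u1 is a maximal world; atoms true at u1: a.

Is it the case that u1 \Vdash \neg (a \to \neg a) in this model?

Yes

u1 \Vdash \neg (a \to \neg a): no world accessible from u1 forces a \to \neg a.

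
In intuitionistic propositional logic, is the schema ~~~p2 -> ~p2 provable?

This is triple-negation reduction, which is intuitionistically derivable.
Assume ~~~p2 and suppose p2. Then ~~p2 (double-negation introduction), contradicting ~~~p2. So ~p2.

Yes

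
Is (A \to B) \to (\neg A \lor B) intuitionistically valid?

No

This is the material-implication-as-disjunction principle, which is not intuitionistically valid.
A Kripke countermodel: worlds u0, u1; order generated by u0 \le u1; atoms true at each world — u0:{}; u1:{A,B}.
u0 \nVdash (A \to B) \to (\neg A \lor B): already at u0 itself, u0 \Vdash A \to B but u0 \nVdash \neg A \lor B.
u0 \nVdash \neg A \lor B: neither disjunct is forced at u0.
u0 \nVdash \neg A since u1 is accessible from u0 and u1 \Vdash A.
So the root u0 does not force the formula.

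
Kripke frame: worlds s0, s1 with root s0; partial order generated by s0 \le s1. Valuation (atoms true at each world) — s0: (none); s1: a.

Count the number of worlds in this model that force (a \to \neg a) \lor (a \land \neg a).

0

s0: does not force it — s0 \nVdash (a \to \neg a) \lor (a \land \neg a): neither disjunct is forced at s0.
s1: does not force it — s1 \nVdash (a \to \neg a) \lor (a \land \neg a): neither disjunct is forced at s1.
Worlds forcing the formula: { }.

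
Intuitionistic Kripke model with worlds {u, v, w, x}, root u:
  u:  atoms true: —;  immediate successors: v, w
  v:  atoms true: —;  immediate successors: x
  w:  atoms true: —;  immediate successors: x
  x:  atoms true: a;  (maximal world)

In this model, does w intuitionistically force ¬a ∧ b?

w ⊮ ¬a ∧ b since w fails ¬a.

No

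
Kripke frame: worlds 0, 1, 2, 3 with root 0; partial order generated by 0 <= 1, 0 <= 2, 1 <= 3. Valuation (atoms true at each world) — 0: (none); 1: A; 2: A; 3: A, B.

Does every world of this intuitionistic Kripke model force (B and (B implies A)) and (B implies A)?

Not every world: 0 does not force (B and (B implies A)) and (B implies A).
0 does not force (B and (B implies A)) and (B implies A) since 0 fails B and (B implies A).

No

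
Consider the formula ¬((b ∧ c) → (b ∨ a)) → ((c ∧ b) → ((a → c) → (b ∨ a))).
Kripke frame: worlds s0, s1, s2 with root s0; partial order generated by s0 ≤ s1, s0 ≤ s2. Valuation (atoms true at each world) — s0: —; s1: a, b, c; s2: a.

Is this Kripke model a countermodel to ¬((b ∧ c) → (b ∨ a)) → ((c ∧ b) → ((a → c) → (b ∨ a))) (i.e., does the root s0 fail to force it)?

No

s0 ⊩ ¬((b ∧ c) → (b ∨ a)) → ((c ∧ b) → ((a → c) → (b ∨ a))) vacuously: no world accessible from s0 forces the antecedent ¬((b ∧ c) → (b ∨ a)).
So the root s0 forces ¬((b ∧ c) → (b ∨ a)) → ((c ∧ b) → ((a → c) → (b ∨ a))); the model is not a countermodel.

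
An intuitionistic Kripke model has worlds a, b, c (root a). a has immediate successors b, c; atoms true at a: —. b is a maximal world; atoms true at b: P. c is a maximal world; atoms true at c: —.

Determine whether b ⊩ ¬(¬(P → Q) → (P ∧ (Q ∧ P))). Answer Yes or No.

b ⊩ ¬(¬(P → Q) → (P ∧ (Q ∧ P))): no world accessible from b forces ¬(P → Q) → (P ∧ (Q ∧ P)).

Yes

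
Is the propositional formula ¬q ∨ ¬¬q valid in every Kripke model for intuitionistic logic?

No

This is the weak law of excluded middle, which is not intuitionistically valid.
A Kripke countermodel: worlds u0, u1, u2; order generated by u0 ≤ u1, u0 ≤ u2; atoms true at each world — u0:{}; u1:{q}; u2:{}.
u0 ⊮ ¬q ∨ ¬¬q: neither disjunct is forced at u0.
u0 ⊮ ¬q since u1 is accessible from u0 and u1 ⊩ q.
So the root u0 does not force the formula.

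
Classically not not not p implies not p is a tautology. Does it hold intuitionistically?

This is triple-negation reduction, which is intuitionistically derivable.
Assume not not not p and suppose p. Then not not p (double-negation introduction), contradicting not not not p. So not p.

Yes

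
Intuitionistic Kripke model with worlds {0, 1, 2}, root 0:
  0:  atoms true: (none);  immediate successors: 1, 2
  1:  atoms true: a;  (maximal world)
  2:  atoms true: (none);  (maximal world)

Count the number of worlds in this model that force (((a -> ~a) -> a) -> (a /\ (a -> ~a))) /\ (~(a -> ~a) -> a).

1

0: does not force it — 0 ||-/- (((a -> ~a) -> a) -> (a /\ (a -> ~a))) /\ (~(a -> ~a) -> a) since 0 fails ((a -> ~a) -> a) -> (a /\ (a -> ~a)).
1: does not force it.
2: forces it.
Worlds forcing the formula: {2}.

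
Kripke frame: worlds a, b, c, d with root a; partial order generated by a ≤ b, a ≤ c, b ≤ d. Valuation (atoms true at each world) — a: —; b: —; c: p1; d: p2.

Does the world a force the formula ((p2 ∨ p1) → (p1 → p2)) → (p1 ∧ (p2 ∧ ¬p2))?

No

a ⊮ ((p2 ∨ p1) → (p1 → p2)) → (p1 ∧ (p2 ∧ ¬p2)): at the accessible world b, b ⊩ (p2 ∨ p1) → (p1 → p2) but b ⊮ p1 ∧ (p2 ∧ ¬p2).
b ⊮ p1 ∧ (p2 ∧ ¬p2) since b fails p1.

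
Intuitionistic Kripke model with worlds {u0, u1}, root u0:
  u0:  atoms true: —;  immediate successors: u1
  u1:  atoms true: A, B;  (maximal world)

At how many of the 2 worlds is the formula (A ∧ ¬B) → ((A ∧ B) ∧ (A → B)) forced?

2

u0: forces it.
u1: forces it.
Worlds forcing the formula: {u0, u1}.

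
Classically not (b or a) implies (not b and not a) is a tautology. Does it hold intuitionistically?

Yes

This is a constructively valid De Morgan direction (negated disjunction to conjunction of negations), which is intuitionistically derivable.
From not (b or a): if b held then b or a would, contradiction — so not b; similarly not a.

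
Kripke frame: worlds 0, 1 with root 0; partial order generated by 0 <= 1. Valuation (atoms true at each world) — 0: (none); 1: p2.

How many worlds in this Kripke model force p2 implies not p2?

0: does not force it — 0 does not force p2 implies not p2: at the accessible world 1, 1 forces p2 but 1 does not force not p2.
1: does not force it — 1 does not force p2 implies not p2: already at 1 itself, 1 forces p2 but 1 does not force not p2.
Worlds forcing the formula: { }.

0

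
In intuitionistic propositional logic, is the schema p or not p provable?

No

This is the law of excluded middle, which is not intuitionistically valid.
A Kripke countermodel: worlds 0, 1; order generated by 0 <= 1; atoms true at each world — 0:{}; 1:{p}.
0 does not force p or not p: neither disjunct is forced at 0.
0 lacks atom p, so 0 does not force p.
So the root 0 does not force the formula.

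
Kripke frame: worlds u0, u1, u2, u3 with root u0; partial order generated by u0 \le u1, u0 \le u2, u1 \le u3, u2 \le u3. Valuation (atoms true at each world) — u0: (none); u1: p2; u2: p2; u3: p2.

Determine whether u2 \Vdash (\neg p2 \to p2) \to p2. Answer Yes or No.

u2 \Vdash (\neg p2 \to p2) \to p2: every world accessible from u2 that forces \neg p2 \to p2 (namely u2, u3) also forces p2.

Yes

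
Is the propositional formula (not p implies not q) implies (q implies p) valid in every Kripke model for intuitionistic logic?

No

This is the converse of contraposition, which is not intuitionistically valid.
A Kripke countermodel: worlds u, v; order generated by u <= v; atoms true at each world — u:{q}; v:{p,q}.
u does not force (not p implies not q) implies (q implies p): already at u itself, u forces not p implies not q but u does not force q implies p.
u does not force q implies p: already at u itself, u forces q but u does not force p.
u lacks atom p, so u does not force p.
So the root u does not force the formula.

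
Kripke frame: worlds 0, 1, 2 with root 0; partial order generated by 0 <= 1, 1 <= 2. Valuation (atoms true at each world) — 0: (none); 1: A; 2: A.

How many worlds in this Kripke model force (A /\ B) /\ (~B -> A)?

0

0: does not force it — 0 ||-/- (A /\ B) /\ (~B -> A) since 0 fails A /\ B.
1: does not force it.
2: does not force it.
Worlds forcing the formula: { }.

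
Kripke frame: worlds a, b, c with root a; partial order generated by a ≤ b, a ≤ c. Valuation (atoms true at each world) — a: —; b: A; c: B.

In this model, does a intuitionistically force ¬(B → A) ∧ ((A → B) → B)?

No

a ⊮ ¬(B → A) ∧ ((A → B) → B) since a fails ¬(B → A).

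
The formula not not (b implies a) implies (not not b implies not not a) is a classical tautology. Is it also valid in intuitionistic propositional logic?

Yes

This is the distribution of double negation over implication, which is intuitionistically derivable.
Assume not not (b implies a) and not not b; suppose not a. Then b implies a would give not b (by contraposition), contradicting not not b; so not (b implies a), contradicting not not (b implies a). Hence not not a.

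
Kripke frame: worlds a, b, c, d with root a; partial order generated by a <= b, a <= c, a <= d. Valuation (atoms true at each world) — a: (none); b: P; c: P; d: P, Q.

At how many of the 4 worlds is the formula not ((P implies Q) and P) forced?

a: does not force it — a does not force not ((P implies Q) and P) since d is accessible from a and d forces (P implies Q) and P.
b: forces it.
c: forces it.
d: does not force it.
Worlds forcing the formula: {b, c}.

2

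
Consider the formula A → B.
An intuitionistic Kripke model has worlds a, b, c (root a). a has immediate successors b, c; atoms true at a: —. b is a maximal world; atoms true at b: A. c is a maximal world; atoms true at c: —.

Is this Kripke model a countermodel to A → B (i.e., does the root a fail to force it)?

Yes

a ⊮ A → B: at the accessible world b, b ⊩ A but b ⊮ B.
b lacks atom B, so b ⊮ B.
So the root a does not force A → B; the model is a countermodel.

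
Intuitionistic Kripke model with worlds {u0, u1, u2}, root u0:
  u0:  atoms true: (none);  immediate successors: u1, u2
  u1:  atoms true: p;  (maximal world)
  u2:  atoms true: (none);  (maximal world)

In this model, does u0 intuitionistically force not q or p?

Yes

u0 forces not q or p via the disjunct not q.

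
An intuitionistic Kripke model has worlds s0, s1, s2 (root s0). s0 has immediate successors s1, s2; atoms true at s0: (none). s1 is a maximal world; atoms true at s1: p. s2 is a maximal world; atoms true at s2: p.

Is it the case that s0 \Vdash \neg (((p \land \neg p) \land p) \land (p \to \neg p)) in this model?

s0 \Vdash \neg (((p \land \neg p) \land p) \land (p \to \neg p)): no world accessible from s0 forces ((p \land \neg p) \land p) \land (p \to \neg p).

Yes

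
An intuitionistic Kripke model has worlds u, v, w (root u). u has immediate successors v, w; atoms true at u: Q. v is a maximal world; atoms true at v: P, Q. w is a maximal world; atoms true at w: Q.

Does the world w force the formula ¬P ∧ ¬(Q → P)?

w ⊩ ¬P ∧ ¬(Q → P) since w forces both conjuncts.

Yes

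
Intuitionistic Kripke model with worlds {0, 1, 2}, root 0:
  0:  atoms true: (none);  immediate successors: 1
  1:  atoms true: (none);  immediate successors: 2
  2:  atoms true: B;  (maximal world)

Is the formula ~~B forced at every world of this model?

0 ||- ~~B: no world accessible from 0 forces ~B.
Since the root 0 forces ~~B and forcing is persistent (monotone upward), every world forces it.

Yes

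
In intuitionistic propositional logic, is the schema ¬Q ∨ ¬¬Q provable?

This is the weak law of excluded middle, which is not intuitionistically valid.
A Kripke countermodel: worlds u0, u1, u2; order generated by u0 ≤ u1, u0 ≤ u2; atoms true at each world — u0:{}; u1:{Q}; u2:{}.
u0 ⊮ ¬Q ∨ ¬¬Q: neither disjunct is forced at u0.
u0 ⊮ ¬Q since u1 is accessible from u0 and u1 ⊩ Q.
So the root u0 does not force the formula.

No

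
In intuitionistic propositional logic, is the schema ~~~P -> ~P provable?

Yes

This is triple-negation reduction, which is intuitionistically derivable.
Assume ~~~P and suppose P. Then ~~P (double-negation introduction), contradicting ~~~P. So ~P.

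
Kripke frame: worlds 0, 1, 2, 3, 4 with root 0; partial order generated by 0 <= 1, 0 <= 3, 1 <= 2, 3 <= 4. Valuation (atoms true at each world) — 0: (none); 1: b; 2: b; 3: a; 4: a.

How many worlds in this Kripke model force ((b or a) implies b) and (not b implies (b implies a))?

2

0: does not force it — 0 does not force ((b or a) implies b) and (not b implies (b implies a)) since 0 fails (b or a) implies b.
1: forces it.
2: forces it.
3: does not force it.
4: does not force it.
Worlds forcing the formula: {1, 2}.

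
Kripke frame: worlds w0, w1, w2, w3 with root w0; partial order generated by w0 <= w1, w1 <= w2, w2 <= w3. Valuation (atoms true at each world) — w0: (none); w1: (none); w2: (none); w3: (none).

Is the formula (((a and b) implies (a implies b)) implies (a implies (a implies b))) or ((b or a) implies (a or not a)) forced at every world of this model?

Yes

w0 forces (((a and b) implies (a implies b)) implies (a implies (a implies b))) or ((b or a) implies (a or not a)) via the disjunct ((a and b) implies (a implies b)) implies (a implies (a implies b)).
Since the root w0 forces (((a and b) implies (a implies b)) implies (a implies (a implies b))) or ((b or a) implies (a or not a)) and forcing is persistent (monotone upward), every world forces it.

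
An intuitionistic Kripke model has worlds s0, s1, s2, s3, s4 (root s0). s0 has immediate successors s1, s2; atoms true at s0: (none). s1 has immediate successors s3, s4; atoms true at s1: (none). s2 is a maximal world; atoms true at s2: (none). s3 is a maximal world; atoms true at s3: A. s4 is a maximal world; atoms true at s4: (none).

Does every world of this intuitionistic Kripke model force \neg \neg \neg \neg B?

No

Not every world: s0 \nVdash \neg \neg \neg \neg B.
s0 \nVdash \neg \neg \neg \neg B since s0 is accessible from s0 and s0 \Vdash \neg \neg \neg B.
s0 \Vdash \neg \neg \neg B: no world accessible from s0 forces \neg \neg B.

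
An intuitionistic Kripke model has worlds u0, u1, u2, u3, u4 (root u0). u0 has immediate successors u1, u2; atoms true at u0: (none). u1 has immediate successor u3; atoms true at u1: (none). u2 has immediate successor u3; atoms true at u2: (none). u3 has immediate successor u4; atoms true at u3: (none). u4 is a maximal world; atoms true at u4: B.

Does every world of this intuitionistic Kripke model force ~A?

u0 ||- ~A: no world accessible from u0 forces A.
Since the root u0 forces ~A and forcing is persistent (monotone upward), every world forces it.

Yes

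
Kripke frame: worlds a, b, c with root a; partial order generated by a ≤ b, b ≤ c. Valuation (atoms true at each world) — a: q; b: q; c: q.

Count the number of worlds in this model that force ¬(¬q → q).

a: does not force it — a ⊮ ¬(¬q → q) since a is accessible from a and a ⊩ ¬q → q.
b: does not force it — b ⊮ ¬(¬q → q) since b is accessible from b and b ⊩ ¬q → q.
c: does not force it — c ⊮ ¬(¬q → q) since c is accessible from c and c ⊩ ¬q → q.
Worlds forcing the formula: { }.

0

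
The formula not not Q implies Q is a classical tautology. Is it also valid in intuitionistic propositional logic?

This is double-negation elimination, which is not intuitionistically valid.
A Kripke countermodel: worlds s0, s1; order generated by s0 <= s1; atoms true at each world — s0:{}; s1:{Q}.
s0 does not force not not Q implies Q: already at s0 itself, s0 forces not not Q but s0 does not force Q.
s0 lacks atom Q, so s0 does not force Q.
So the root s0 does not force the formula.

No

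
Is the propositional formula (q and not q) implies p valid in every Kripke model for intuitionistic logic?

This is an instance of ex falso quodlibet, which is intuitionistically derivable.
No world can force both q and not q, so the antecedent q and not q is never forced and the implication holds vacuously at every world.

Yes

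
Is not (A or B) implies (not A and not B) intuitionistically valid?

Yes

This is a constructively valid De Morgan direction (negated disjunction to conjunction of negations), which is intuitionistically derivable.
From not (A or B): if A held then A or B would, contradiction — so not A; similarly not B.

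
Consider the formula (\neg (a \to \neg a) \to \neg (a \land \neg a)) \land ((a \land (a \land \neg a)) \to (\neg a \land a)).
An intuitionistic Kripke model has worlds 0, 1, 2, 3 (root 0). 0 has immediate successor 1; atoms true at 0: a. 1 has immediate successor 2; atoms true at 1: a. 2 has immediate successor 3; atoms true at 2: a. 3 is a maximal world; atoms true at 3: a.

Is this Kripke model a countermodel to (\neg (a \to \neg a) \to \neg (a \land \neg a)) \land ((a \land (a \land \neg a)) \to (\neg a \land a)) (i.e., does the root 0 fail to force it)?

No

0 \Vdash (\neg (a \to \neg a) \to \neg (a \land \neg a)) \land ((a \land (a \land \neg a)) \to (\neg a \land a)) since 0 forces both conjuncts.
So the root 0 forces (\neg (a \to \neg a) \to \neg (a \land \neg a)) \land ((a \land (a \land \neg a)) \to (\neg a \land a)); the model is not a countermodel.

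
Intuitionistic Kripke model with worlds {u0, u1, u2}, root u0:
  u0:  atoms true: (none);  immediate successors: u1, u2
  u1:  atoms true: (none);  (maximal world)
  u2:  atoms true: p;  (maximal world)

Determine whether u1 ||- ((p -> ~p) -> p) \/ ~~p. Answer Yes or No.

No

u1 ||-/- ((p -> ~p) -> p) \/ ~~p: neither disjunct is forced at u1.
u1 ||-/- (p -> ~p) -> p: already at u1 itself, u1 ||- p -> ~p but u1 ||-/- p.
u1 lacks atom p, so u1 ||-/- p.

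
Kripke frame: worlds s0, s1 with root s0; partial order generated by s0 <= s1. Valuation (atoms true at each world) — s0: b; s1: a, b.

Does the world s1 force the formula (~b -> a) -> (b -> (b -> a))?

Yes

s1 ||- (~b -> a) -> (b -> (b -> a)): every world accessible from s1 that forces ~b -> a (namely s1) also forces b -> (b -> a).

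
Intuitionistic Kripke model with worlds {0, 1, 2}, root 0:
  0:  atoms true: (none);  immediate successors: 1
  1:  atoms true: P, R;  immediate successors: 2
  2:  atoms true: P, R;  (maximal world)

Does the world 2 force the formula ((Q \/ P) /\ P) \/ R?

2 ||- ((Q \/ P) /\ P) \/ R via the disjunct (Q \/ P) /\ P.

Yes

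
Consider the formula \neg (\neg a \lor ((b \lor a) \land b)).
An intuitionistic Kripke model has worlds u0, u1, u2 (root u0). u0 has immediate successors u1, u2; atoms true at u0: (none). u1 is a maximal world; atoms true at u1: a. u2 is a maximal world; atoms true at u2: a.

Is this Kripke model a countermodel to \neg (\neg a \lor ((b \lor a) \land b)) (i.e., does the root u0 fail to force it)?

No

u0 \Vdash \neg (\neg a \lor ((b \lor a) \land b)): no world accessible from u0 forces \neg a \lor ((b \lor a) \land b).
So the root u0 forces \neg (\neg a \lor ((b \lor a) \land b)); the model is not a countermodel.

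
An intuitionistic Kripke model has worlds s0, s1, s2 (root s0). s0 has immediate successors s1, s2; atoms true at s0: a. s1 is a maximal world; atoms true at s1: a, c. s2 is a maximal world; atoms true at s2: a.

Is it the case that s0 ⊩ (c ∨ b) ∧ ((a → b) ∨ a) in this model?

No

s0 ⊮ (c ∨ b) ∧ ((a → b) ∨ a) since s0 fails c ∨ b.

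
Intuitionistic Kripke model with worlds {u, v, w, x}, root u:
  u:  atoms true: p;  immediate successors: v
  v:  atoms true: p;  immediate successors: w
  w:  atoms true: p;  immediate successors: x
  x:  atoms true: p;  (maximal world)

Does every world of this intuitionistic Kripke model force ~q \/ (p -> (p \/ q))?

u ||- ~q \/ (p -> (p \/ q)) via the disjunct ~q.
Since the root u forces ~q \/ (p -> (p \/ q)) and forcing is persistent (monotone upward), every world forces it.

Yes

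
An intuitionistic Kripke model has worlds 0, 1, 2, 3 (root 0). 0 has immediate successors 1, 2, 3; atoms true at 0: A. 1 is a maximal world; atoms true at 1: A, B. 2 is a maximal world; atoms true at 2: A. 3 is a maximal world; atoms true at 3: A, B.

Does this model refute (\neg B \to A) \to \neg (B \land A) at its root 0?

0 \nVdash (\neg B \to A) \to \neg (B \land A): already at 0 itself, 0 \Vdash \neg B \to A but 0 \nVdash \neg (B \land A).
0 \nVdash \neg (B \land A) since 1 is accessible from 0 and 1 \Vdash B \land A.
1 \Vdash B \land A since 1 forces both conjuncts.
So the root 0 does not force (\neg B \to A) \to \neg (B \land A); the model is a countermodel.

Yes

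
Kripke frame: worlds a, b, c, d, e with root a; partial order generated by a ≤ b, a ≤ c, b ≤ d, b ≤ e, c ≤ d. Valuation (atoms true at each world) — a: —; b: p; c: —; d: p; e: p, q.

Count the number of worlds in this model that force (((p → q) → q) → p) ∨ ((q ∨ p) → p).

a: forces it.
b: forces it.
c: forces it.
d: forces it.
e: forces it.
Worlds forcing the formula: {a, b, c, d, e}.

5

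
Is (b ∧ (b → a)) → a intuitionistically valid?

This is modus ponens in implicational form, which is intuitionistically derivable.
If a world forces b and b → a, then applying the implication at that world (which is accessible from itself) gives a.

Yes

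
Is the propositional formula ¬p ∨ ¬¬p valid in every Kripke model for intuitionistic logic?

This is the weak law of excluded middle, which is not intuitionistically valid.
A Kripke countermodel: worlds 0, 1, 2; order generated by 0 ≤ 1, 0 ≤ 2; atoms true at each world — 0:{}; 1:{p}; 2:{}.
0 ⊮ ¬p ∨ ¬¬p: neither disjunct is forced at 0.
0 ⊮ ¬p since 1 is accessible from 0 and 1 ⊩ p.
So the root 0 does not force the formula.

No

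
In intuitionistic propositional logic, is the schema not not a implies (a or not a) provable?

This is a variant of double-negation elimination (deriving excluded middle from double negation), which is not intuitionistically valid.
A Kripke countermodel: worlds 0, 1; order generated by 0 <= 1; atoms true at each world — 0:{}; 1:{a}.
0 does not force not not a implies (a or not a): already at 0 itself, 0 forces not not a but 0 does not force a or not a.
0 does not force a or not a: neither disjunct is forced at 0.
0 lacks atom a, so 0 does not force a.
So the root 0 does not force the formula.

No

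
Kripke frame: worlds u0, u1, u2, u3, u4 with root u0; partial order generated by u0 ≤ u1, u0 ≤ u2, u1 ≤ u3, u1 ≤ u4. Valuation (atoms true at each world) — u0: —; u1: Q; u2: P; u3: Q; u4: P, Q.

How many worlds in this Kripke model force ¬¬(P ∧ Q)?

1

u0: does not force it — u0 ⊮ ¬¬(P ∧ Q) since u2 is accessible from u0 and u2 ⊩ ¬(P ∧ Q).
u1: does not force it — u1 ⊮ ¬¬(P ∧ Q) since u3 is accessible from u1 and u3 ⊩ ¬(P ∧ Q).
u2: does not force it — u2 ⊮ ¬¬(P ∧ Q) since u2 is accessible from u2 and u2 ⊩ ¬(P ∧ Q).
u3: does not force it.
u4: forces it.
Worlds forcing the formula: {u4}.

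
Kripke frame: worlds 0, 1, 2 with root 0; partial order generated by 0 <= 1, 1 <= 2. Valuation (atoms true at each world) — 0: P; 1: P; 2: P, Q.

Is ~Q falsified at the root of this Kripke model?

Yes

0 ||-/- ~Q since 2 is accessible from 0 and 2 ||- Q.
So the root 0 does not force ~Q; the model is a countermodel.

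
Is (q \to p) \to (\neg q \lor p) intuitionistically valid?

No

This is the material-implication-as-disjunction principle, which is not intuitionistically valid.
A Kripke countermodel: worlds 0, 1; order generated by 0 \le 1; atoms true at each world — 0:{}; 1:{p,q}.
0 \nVdash (q \to p) \to (\neg q \lor p): already at 0 itself, 0 \Vdash q \to p but 0 \nVdash \neg q \lor p.
0 \nVdash \neg q \lor p: neither disjunct is forced at 0.
0 \nVdash \neg q since 1 is accessible from 0 and 1 \Vdash q.
So the root 0 does not force the formula.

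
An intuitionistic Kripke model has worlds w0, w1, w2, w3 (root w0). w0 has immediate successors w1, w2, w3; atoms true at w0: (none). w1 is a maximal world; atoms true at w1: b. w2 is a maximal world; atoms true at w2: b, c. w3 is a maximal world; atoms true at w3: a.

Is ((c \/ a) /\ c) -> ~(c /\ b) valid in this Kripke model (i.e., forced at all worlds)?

Not every world: w0 ||-/- ((c \/ a) /\ c) -> ~(c /\ b).
w0 ||-/- ((c \/ a) /\ c) -> ~(c /\ b): at the accessible world w2, w2 ||- (c \/ a) /\ c but w2 ||-/- ~(c /\ b).
w2 ||-/- ~(c /\ b) since w2 is accessible from w2 and w2 ||- c /\ b.
w2 ||- c /\ b since w2 forces both conjuncts.

No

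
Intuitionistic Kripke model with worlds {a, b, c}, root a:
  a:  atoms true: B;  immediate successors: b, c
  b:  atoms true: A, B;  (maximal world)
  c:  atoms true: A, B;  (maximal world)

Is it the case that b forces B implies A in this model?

Yes

b forces B implies A: every world accessible from b that forces B (namely b) also forces A.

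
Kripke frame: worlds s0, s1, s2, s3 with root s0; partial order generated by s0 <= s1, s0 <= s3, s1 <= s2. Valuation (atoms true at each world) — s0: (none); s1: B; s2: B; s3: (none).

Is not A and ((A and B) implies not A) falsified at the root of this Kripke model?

s0 forces not A and ((A and B) implies not A) since s0 forces both conjuncts.
So the root s0 forces not A and ((A and B) implies not A); the model is not a countermodel.

No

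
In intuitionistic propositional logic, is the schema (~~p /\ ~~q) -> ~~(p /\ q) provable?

Yes

This is the distribution of double negation over conjunction, which is intuitionistically derivable.
Assume ~~p, ~~q, and ~(p /\ q). From p we'd get ~q (since p /\ q is refuted), contradicting ~~q; so ~p, contradicting ~~p.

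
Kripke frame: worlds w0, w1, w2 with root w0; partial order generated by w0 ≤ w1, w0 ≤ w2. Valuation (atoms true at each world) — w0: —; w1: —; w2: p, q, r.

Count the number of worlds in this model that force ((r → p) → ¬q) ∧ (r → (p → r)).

w0: does not force it — w0 ⊮ ((r → p) → ¬q) ∧ (r → (p → r)) since w0 fails (r → p) → ¬q.
w1: forces it.
w2: does not force it — w2 ⊮ ((r → p) → ¬q) ∧ (r → (p → r)) since w2 fails (r → p) → ¬q.
Worlds forcing the formula: {w1}.

1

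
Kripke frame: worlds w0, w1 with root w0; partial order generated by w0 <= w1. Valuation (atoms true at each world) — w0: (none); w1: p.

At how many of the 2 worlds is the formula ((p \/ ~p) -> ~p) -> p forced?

2

w0: forces it.
w1: forces it.
Worlds forcing the formula: {w0, w1}.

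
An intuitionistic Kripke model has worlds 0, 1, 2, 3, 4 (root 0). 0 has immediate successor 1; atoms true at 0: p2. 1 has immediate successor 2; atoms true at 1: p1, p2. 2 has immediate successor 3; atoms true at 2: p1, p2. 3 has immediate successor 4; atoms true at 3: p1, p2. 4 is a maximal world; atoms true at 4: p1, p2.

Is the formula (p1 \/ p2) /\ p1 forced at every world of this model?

Not every world: 0 ||-/- (p1 \/ p2) /\ p1.
0 ||-/- (p1 \/ p2) /\ p1 since 0 fails p1.

No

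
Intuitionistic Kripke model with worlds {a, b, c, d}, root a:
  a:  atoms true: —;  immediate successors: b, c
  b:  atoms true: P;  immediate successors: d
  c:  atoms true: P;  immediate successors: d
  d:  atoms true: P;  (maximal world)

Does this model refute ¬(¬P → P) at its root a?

a ⊮ ¬(¬P → P) since a is accessible from a and a ⊩ ¬P → P.
a ⊩ ¬P → P vacuously: no world accessible from a forces the antecedent ¬P.
So the root a does not force ¬(¬P → P); the model is a countermodel.

Yes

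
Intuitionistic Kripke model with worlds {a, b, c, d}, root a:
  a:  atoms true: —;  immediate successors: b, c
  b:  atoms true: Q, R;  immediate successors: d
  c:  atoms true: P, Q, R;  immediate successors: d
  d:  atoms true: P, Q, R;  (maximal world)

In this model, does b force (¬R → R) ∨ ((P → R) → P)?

b ⊩ (¬R → R) ∨ ((P → R) → P) via the disjunct ¬R → R.

Yes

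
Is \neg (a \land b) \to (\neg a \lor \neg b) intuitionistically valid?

No

This is the constructively invalid direction of De Morgan's law for conjunction, which is not intuitionistically valid.
A Kripke countermodel: worlds s0, s1, s2; order generated by s0 \le s1, s0 \le s2; atoms true at each world — s0:{}; s1:{a}; s2:{b}.
s0 \nVdash \neg (a \land b) \to (\neg a \lor \neg b): already at s0 itself, s0 \Vdash \neg (a \land b) but s0 \nVdash \neg a \lor \neg b.
s0 \nVdash \neg a \lor \neg b: neither disjunct is forced at s0.
s0 \nVdash \neg a since s1 is accessible from s0 and s1 \Vdash a.
So the root s0 does not force the formula.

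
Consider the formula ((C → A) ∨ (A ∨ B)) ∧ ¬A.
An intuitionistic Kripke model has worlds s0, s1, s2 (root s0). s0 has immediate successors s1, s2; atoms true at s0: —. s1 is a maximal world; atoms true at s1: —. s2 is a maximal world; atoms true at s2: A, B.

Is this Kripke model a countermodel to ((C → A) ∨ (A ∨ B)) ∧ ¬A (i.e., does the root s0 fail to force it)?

Yes

s0 ⊮ ((C → A) ∨ (A ∨ B)) ∧ ¬A since s0 fails ¬A.
So the root s0 does not force ((C → A) ∨ (A ∨ B)) ∧ ¬A; the model is a countermodel.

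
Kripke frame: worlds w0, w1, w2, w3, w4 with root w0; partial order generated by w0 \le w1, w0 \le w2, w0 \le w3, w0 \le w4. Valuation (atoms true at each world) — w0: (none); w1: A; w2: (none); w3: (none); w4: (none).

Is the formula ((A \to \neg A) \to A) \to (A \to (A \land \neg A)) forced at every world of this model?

No

Not every world: w0 \nVdash ((A \to \neg A) \to A) \to (A \to (A \land \neg A)).
w0 \nVdash ((A \to \neg A) \to A) \to (A \to (A \land \neg A)): at the accessible world w1, w1 \Vdash (A \to \neg A) \to A but w1 \nVdash A \to (A \land \neg A).
w1 \nVdash A \to (A \land \neg A): already at w1 itself, w1 \Vdash A but w1 \nVdash A \land \neg A.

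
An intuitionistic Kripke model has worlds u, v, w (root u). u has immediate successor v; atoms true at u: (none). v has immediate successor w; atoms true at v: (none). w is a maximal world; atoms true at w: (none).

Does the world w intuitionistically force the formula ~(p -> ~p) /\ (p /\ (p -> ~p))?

w ||-/- ~(p -> ~p) /\ (p /\ (p -> ~p)) since w fails ~(p -> ~p).

No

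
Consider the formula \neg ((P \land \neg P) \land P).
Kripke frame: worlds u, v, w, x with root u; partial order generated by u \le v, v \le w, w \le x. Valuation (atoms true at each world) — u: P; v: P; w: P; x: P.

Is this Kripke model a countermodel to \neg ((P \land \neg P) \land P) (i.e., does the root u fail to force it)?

No

u \Vdash \neg ((P \land \neg P) \land P): no world accessible from u forces (P \land \neg P) \land P.
So the root u forces \neg ((P \land \neg P) \land P); the model is not a countermodel.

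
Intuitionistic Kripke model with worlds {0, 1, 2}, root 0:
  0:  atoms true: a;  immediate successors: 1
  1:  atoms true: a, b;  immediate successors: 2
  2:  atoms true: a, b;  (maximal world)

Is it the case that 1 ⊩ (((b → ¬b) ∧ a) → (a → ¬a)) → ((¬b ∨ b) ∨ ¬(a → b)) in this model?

1 ⊩ (((b → ¬b) ∧ a) → (a → ¬a)) → ((¬b ∨ b) ∨ ¬(a → b)): every world accessible from 1 that forces ((b → ¬b) ∧ a) → (a → ¬a) (namely 1, 2) also forces (¬b ∨ b) ∨ ¬(a → b).

Yes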